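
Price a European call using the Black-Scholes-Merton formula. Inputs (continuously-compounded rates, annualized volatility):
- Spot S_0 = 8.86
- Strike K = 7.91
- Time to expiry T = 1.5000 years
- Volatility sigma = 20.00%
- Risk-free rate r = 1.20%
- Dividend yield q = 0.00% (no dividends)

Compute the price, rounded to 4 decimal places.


d1 = (ln(S/K) + (r - q + 0.5*sigma^2) * T) / (sigma * sqrt(T)) = 0.65899024
d2 = d1 - sigma * sqrt(T) = 0.41404126
exp(-rT) = 0.98216103; exp(-qT) = 1.00000000
C = S_0 * exp(-qT) * N(d1) - K * exp(-rT) * N(d2)
N(d1) = 0.74504898; N(d2) = 0.66057806
C = 8.8600 * 1.00000000 * 0.74504898 - 7.9100 * 0.98216103 * 0.66057806 = 1.4692

Answer: Price = 1.4692


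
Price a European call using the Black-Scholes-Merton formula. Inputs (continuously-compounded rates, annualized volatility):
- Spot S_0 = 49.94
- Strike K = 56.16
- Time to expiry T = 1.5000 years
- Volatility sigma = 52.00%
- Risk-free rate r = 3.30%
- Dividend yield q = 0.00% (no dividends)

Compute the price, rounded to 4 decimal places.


Answer: Price = 11.2323

Derivation:
d1 = (ln(S/K) + (r - q + 0.5*sigma^2) * T) / (sigma * sqrt(T)) = 0.21184557
d2 = d1 - sigma * sqrt(T) = -0.42502176
exp(-rT) = 0.95170516; exp(-qT) = 1.00000000
C = S_0 * exp(-qT) * N(d1) - K * exp(-rT) * N(d2)
N(d1) = 0.58388624; N(d2) = 0.33541041
C = 49.9400 * 1.00000000 * 0.58388624 - 56.1600 * 0.95170516 * 0.33541041 = 11.2323


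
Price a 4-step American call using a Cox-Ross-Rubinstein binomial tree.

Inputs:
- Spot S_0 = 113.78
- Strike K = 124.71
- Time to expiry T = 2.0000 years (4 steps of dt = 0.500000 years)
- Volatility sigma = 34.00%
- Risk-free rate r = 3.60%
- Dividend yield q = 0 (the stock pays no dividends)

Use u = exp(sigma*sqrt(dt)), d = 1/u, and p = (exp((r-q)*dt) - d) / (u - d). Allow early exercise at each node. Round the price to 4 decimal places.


Answer: Price = V(0,0) = 20.9385

Derivation:
dt = T/N = 0.500000
u = exp(sigma*sqrt(dt)) = 1.271778; d = 1/u = 0.786300
p = (exp((r-q)*dt) - d) / (u - d) = 0.477596
Discount per step: exp(-r*dt) = 0.982161
Stock lattice S(k, i) with i counting down-moves:
  k=0: S(0,0) = 113.7800
  k=1: S(1,0) = 144.7030; S(1,1) = 89.4653
  k=2: S(2,0) = 184.0301; S(2,1) = 113.7800; S(2,2) = 70.3466
  k=3: S(3,0) = 234.0455; S(3,1) = 144.7030; S(3,2) = 89.4653; S(3,3) = 55.3135
  k=4: S(4,0) = 297.6541; S(4,1) = 184.0301; S(4,2) = 113.7800; S(4,3) = 70.3466; S(4,4) = 43.4931
Terminal payoffs V(N, i) = max(S_T - K, 0):
  V(4,0) = 172.944073; V(4,1) = 59.320107; V(4,2) = 0.000000; V(4,3) = 0.000000; V(4,4) = 0.000000
Backward induction: V(k, i) = exp(-r*dt) * [p * V(k+1, i) + (1-p) * V(k+1, i+1)]; then take max(V_cont, immediate exercise) for American.
  V(3,0) = exp(-r*dt) * [p*172.944073 + (1-p)*59.320107] = 111.560229; exercise = 109.335532; V(3,0) = max -> 111.560229
  V(3,1) = exp(-r*dt) * [p*59.320107 + (1-p)*0.000000] = 27.825668; exercise = 19.992956; V(3,1) = max -> 27.825668
  V(3,2) = exp(-r*dt) * [p*0.000000 + (1-p)*0.000000] = 0.000000; exercise = 0.000000; V(3,2) = max -> 0.000000
  V(3,3) = exp(-r*dt) * [p*0.000000 + (1-p)*0.000000] = 0.000000; exercise = 0.000000; V(3,3) = max -> 0.000000
  V(2,0) = exp(-r*dt) * [p*111.560229 + (1-p)*27.825668] = 66.607201; exercise = 59.320107; V(2,0) = max -> 66.607201
  V(2,1) = exp(-r*dt) * [p*27.825668 + (1-p)*0.000000] = 13.052367; exercise = 0.000000; V(2,1) = max -> 13.052367
  V(2,2) = exp(-r*dt) * [p*0.000000 + (1-p)*0.000000] = 0.000000; exercise = 0.000000; V(2,2) = max -> 0.000000
  V(1,0) = exp(-r*dt) * [p*66.607201 + (1-p)*13.052367] = 37.940840; exercise = 19.992956; V(1,0) = max -> 37.940840
  V(1,1) = exp(-r*dt) * [p*13.052367 + (1-p)*0.000000] = 6.122559; exercise = 0.000000; V(1,1) = max -> 6.122559
  V(0,0) = exp(-r*dt) * [p*37.940840 + (1-p)*6.122559] = 20.938547; exercise = 0.000000; V(0,0) = max -> 20.938547


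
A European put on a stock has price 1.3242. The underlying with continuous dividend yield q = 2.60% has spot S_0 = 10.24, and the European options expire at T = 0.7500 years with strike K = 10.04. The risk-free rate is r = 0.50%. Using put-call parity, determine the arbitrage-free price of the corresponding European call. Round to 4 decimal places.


Put-call parity: C - P = S_0 * exp(-qT) - K * exp(-rT).
S_0 * exp(-qT) = 10.2400 * 0.98068890 = 10.04225429
K * exp(-rT) = 10.0400 * 0.99625702 = 10.00242051
C = P + S*exp(-qT) - K*exp(-rT)
C = 1.3242 + 10.04225429 - 10.00242051 = 1.3640

Answer: Call price = 1.3640


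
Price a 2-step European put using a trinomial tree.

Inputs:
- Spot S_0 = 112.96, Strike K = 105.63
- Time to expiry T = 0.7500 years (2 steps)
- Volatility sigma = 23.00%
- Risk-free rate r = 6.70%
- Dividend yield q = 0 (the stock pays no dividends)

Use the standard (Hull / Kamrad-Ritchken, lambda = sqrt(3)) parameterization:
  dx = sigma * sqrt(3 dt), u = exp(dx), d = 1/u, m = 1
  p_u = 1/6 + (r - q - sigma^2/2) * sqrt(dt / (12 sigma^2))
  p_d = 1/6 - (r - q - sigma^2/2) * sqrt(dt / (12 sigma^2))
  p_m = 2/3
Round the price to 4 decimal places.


Answer: Price = V(0,0) = 3.5755

Derivation:
dt = T/N = 0.375000; dx = sigma*sqrt(3*dt) = 0.243952
u = exp(dx) = 1.276283; d = 1/u = 0.783525
p_u = 0.197833, p_m = 0.666667, p_d = 0.135500
Discount per step: exp(-r*dt) = 0.975188
Stock lattice S(k, j) with j the centered position index:
  k=0: S(0,+0) = 112.9600
  k=1: S(1,-1) = 88.5070; S(1,+0) = 112.9600; S(1,+1) = 144.1689
  k=2: S(2,-2) = 69.3475; S(2,-1) = 88.5070; S(2,+0) = 112.9600; S(2,+1) = 144.1689; S(2,+2) = 184.0003
Terminal payoffs V(N, j) = max(K - S_T, 0):
  V(2,-2) = 36.282500; V(2,-1) = 17.122974; V(2,+0) = 0.000000; V(2,+1) = 0.000000; V(2,+2) = 0.000000
Backward induction: V(k, j) = exp(-r*dt) * [p_u * V(k+1, j+1) + p_m * V(k+1, j) + p_d * V(k+1, j-1)]
  V(1,-1) = exp(-r*dt) * [p_u*0.000000 + p_m*17.122974 + p_d*36.282500] = 15.926381
  V(1,+0) = exp(-r*dt) * [p_u*0.000000 + p_m*0.000000 + p_d*17.122974] = 2.262598
  V(1,+1) = exp(-r*dt) * [p_u*0.000000 + p_m*0.000000 + p_d*0.000000] = 0.000000
  V(0,+0) = exp(-r*dt) * [p_u*0.000000 + p_m*2.262598 + p_d*15.926381] = 3.575455


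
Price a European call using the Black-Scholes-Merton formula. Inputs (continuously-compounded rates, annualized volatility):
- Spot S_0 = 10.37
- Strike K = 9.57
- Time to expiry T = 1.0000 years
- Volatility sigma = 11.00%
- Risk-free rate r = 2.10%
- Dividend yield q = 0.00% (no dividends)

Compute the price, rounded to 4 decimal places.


Answer: Price = 1.1036

Derivation:
d1 = (ln(S/K) + (r - q + 0.5*sigma^2) * T) / (sigma * sqrt(T)) = 0.97576197
d2 = d1 - sigma * sqrt(T) = 0.86576197
exp(-rT) = 0.97921896; exp(-qT) = 1.00000000
C = S_0 * exp(-qT) * N(d1) - K * exp(-rT) * N(d2)
N(d1) = 0.83540878; N(d2) = 0.80668965
C = 10.3700 * 1.00000000 * 0.83540878 - 9.5700 * 0.97921896 * 0.80668965 = 1.1036


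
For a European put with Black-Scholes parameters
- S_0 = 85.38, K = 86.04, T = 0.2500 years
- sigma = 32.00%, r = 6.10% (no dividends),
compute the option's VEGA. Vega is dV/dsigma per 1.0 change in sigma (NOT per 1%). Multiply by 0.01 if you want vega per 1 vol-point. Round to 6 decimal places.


Answer: Vega = 16.893656

Derivation:
d1 = 0.1271848558; d2 = -0.0328151442
phi(d1) = 0.3957286511; exp(-qT) = 1.0000000000; exp(-rT) = 0.9848656924
Vega = S * exp(-qT) * phi(d1) * sqrt(T) = 85.3800 * 1.0000000000 * 0.3957286511 * 0.5000000000 = 16.893656


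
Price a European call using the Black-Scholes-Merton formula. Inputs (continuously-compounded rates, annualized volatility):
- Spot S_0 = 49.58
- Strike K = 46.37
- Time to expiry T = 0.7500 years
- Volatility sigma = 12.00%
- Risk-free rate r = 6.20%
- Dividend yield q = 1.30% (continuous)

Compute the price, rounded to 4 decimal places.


Answer: Price = 5.2408

Derivation:
d1 = (ln(S/K) + (r - q + 0.5*sigma^2) * T) / (sigma * sqrt(T)) = 1.04966925
d2 = d1 - sigma * sqrt(T) = 0.94574620
exp(-rT) = 0.95456456; exp(-qT) = 0.99029738
C = S_0 * exp(-qT) * N(d1) - K * exp(-rT) * N(d2)
N(d1) = 0.85306490; N(d2) = 0.82786097
C = 49.5800 * 0.99029738 * 0.85306490 - 46.3700 * 0.95456456 * 0.82786097 = 5.2408


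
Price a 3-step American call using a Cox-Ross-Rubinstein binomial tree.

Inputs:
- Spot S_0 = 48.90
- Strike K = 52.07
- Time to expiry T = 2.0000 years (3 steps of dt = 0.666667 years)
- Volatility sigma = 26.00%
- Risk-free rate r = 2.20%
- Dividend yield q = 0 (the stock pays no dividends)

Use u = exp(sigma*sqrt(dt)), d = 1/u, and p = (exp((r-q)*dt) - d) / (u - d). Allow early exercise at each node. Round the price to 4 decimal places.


Answer: Price = V(0,0) = 7.2161

Derivation:
dt = T/N = 0.666667
u = exp(sigma*sqrt(dt)) = 1.236505; d = 1/u = 0.808731
p = (exp((r-q)*dt) - d) / (u - d) = 0.481665
Discount per step: exp(-r*dt) = 0.985440
Stock lattice S(k, i) with i counting down-moves:
  k=0: S(0,0) = 48.9000
  k=1: S(1,0) = 60.4651; S(1,1) = 39.5469
  k=2: S(2,0) = 74.7654; S(2,1) = 48.9000; S(2,2) = 31.9828
  k=3: S(3,0) = 92.4479; S(3,1) = 60.4651; S(3,2) = 39.5469; S(3,3) = 25.8655
Terminal payoffs V(N, i) = max(S_T - K, 0):
  V(3,0) = 40.377853; V(3,1) = 8.395110; V(3,2) = 0.000000; V(3,3) = 0.000000
Backward induction: V(k, i) = exp(-r*dt) * [p * V(k+1, i) + (1-p) * V(k+1, i+1)]; then take max(V_cont, immediate exercise) for American.
  V(2,0) = exp(-r*dt) * [p*40.377853 + (1-p)*8.395110] = 23.453551; exercise = 22.695430; V(2,0) = max -> 23.453551
  V(2,1) = exp(-r*dt) * [p*8.395110 + (1-p)*0.000000] = 3.984755; exercise = 0.000000; V(2,1) = max -> 3.984755
  V(2,2) = exp(-r*dt) * [p*0.000000 + (1-p)*0.000000] = 0.000000; exercise = 0.000000; V(2,2) = max -> 0.000000
  V(1,0) = exp(-r*dt) * [p*23.453551 + (1-p)*3.984755] = 13.167640; exercise = 8.395110; V(1,0) = max -> 13.167640
  V(1,1) = exp(-r*dt) * [p*3.984755 + (1-p)*0.000000] = 1.891372; exercise = 0.000000; V(1,1) = max -> 1.891372
  V(0,0) = exp(-r*dt) * [p*13.167640 + (1-p)*1.891372] = 7.216136; exercise = 0.000000; V(0,0) = max -> 7.216136


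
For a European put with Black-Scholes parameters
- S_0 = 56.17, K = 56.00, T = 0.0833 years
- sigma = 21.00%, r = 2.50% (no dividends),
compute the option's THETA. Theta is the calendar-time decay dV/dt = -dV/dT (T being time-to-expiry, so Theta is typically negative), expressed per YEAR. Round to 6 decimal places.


d1 = 0.1146744867; d2 = 0.0540648340
phi(d1) = 0.3963277922; exp(-qT) = 1.0000000000; exp(-rT) = 0.9979196669
Theta = -S*exp(-qT)*phi(d1)*sigma/(2*sqrt(T)) + r*K*exp(-rT)*N(-d2) - q*S*exp(-qT)*N(-d1)
N(-d1) = 0.4543515686; N(-d2) = 0.4784417548; sqrt(T) = 0.2886173938
Term 1 = -56.1700 * 1.0000000000 * 0.3963277922 * 0.2100 / (2 * 0.2886173938) = -8.0988946593
Term 2 = 0.0250 * 56.0000 * 0.9979196669 * 0.4784417548 = 0.6684250112
Term 3 = 0 (no dividend yield, q = 0)
Theta = -8.0988946593 + (0.6684250112) + (0.0000000000) = -7.430470

Answer: Theta = -7.430470


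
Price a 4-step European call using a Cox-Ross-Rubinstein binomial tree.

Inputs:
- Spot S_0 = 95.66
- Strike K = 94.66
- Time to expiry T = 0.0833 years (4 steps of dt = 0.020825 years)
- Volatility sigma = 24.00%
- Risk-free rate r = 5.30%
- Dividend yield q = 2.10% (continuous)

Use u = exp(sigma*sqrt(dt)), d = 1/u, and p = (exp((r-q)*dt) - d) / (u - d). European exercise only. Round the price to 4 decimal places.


Answer: Price = V(0,0) = 3.2915

Derivation:
dt = T/N = 0.020825
u = exp(sigma*sqrt(dt)) = 1.035241; d = 1/u = 0.965959
p = (exp((r-q)*dt) - d) / (u - d) = 0.500964
Discount per step: exp(-r*dt) = 0.998897
Stock lattice S(k, i) with i counting down-moves:
  k=0: S(0,0) = 95.6600
  k=1: S(1,0) = 99.0311; S(1,1) = 92.4036
  k=2: S(2,0) = 102.5211; S(2,1) = 95.6600; S(2,2) = 89.2581
  k=3: S(3,0) = 106.1340; S(3,1) = 99.0311; S(3,2) = 92.4036; S(3,3) = 86.2196
  k=4: S(4,0) = 109.8743; S(4,1) = 102.5211; S(4,2) = 95.6600; S(4,3) = 89.2581; S(4,4) = 83.2846
Terminal payoffs V(N, i) = max(S_T - K, 0):
  V(4,0) = 15.214256; V(4,1) = 7.861078; V(4,2) = 1.000000; V(4,3) = 0.000000; V(4,4) = 0.000000
Backward induction: V(k, i) = exp(-r*dt) * [p * V(k+1, i) + (1-p) * V(k+1, i+1)].
  V(3,0) = exp(-r*dt) * [p*15.214256 + (1-p)*7.861078] = 11.532022
  V(3,1) = exp(-r*dt) * [p*7.861078 + (1-p)*1.000000] = 4.432260
  V(3,2) = exp(-r*dt) * [p*1.000000 + (1-p)*0.000000] = 0.500412
  V(3,3) = exp(-r*dt) * [p*0.000000 + (1-p)*0.000000] = 0.000000
  V(2,0) = exp(-r*dt) * [p*11.532022 + (1-p)*4.432260] = 7.980174
  V(2,1) = exp(-r*dt) * [p*4.432260 + (1-p)*0.500412] = 2.467402
  V(2,2) = exp(-r*dt) * [p*0.500412 + (1-p)*0.000000] = 0.250412
  V(1,0) = exp(-r*dt) * [p*7.980174 + (1-p)*2.467402] = 5.223335
  V(1,1) = exp(-r*dt) * [p*2.467402 + (1-p)*0.250412] = 1.359543
  V(0,0) = exp(-r*dt) * [p*5.223335 + (1-p)*1.359543] = 3.291529


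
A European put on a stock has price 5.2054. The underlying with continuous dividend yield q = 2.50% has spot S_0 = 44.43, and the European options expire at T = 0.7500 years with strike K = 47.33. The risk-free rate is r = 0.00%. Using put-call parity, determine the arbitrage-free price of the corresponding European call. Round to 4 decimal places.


Put-call parity: C - P = S_0 * exp(-qT) - K * exp(-rT).
S_0 * exp(-qT) = 44.4300 * 0.98142469 = 43.60469888
K * exp(-rT) = 47.3300 * 1.00000000 = 47.33000000
C = P + S*exp(-qT) - K*exp(-rT)
C = 5.2054 + 43.60469888 - 47.33000000 = 1.4801

Answer: Call price = 1.4801


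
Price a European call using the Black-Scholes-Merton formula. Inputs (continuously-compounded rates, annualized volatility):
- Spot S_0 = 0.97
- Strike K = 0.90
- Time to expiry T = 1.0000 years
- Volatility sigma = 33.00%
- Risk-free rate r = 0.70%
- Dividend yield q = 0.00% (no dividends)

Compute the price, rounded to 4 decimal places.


d1 = (ln(S/K) + (r - q + 0.5*sigma^2) * T) / (sigma * sqrt(T)) = 0.41318578
d2 = d1 - sigma * sqrt(T) = 0.08318578
exp(-rT) = 0.99302444; exp(-qT) = 1.00000000
C = S_0 * exp(-qT) * N(d1) - K * exp(-rT) * N(d2)
N(d1) = 0.66026475; N(d2) = 0.53314809
C = 0.9700 * 1.00000000 * 0.66026475 - 0.9000 * 0.99302444 * 0.53314809 = 0.1640

Answer: Price = 0.1640


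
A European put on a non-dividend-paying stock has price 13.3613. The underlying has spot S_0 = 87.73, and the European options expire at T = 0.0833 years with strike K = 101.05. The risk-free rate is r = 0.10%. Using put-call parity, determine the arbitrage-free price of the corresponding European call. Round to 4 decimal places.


Answer: Call price = 0.0497

Derivation:
Put-call parity: C - P = S_0 * exp(-qT) - K * exp(-rT).
S_0 * exp(-qT) = 87.7300 * 1.00000000 = 87.73000000
K * exp(-rT) = 101.0500 * 0.99991670 = 101.04158289
C = P + S*exp(-qT) - K*exp(-rT)
C = 13.3613 + 87.73000000 - 101.04158289 = 0.0497


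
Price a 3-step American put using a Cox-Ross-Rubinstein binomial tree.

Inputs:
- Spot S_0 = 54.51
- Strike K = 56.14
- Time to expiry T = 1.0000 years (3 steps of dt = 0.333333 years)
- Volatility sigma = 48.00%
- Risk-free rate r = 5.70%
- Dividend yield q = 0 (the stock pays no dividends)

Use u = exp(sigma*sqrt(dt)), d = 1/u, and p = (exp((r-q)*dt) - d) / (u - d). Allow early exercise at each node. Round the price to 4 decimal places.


Answer: Price = V(0,0) = 10.5573

Derivation:
dt = T/N = 0.333333
u = exp(sigma*sqrt(dt)) = 1.319335; d = 1/u = 0.757957
p = (exp((r-q)*dt) - d) / (u - d) = 0.465327
Discount per step: exp(-r*dt) = 0.981179
Stock lattice S(k, i) with i counting down-moves:
  k=0: S(0,0) = 54.5100
  k=1: S(1,0) = 71.9170; S(1,1) = 41.3163
  k=2: S(2,0) = 94.8826; S(2,1) = 54.5100; S(2,2) = 31.3160
  k=3: S(3,0) = 125.1820; S(3,1) = 71.9170; S(3,2) = 41.3163; S(3,3) = 23.7362
Terminal payoffs V(N, i) = max(K - S_T, 0):
  V(3,0) = 0.000000; V(3,1) = 0.000000; V(3,2) = 14.823744; V(3,3) = 32.403836
Backward induction: V(k, i) = exp(-r*dt) * [p * V(k+1, i) + (1-p) * V(k+1, i+1)]; then take max(V_cont, immediate exercise) for American.
  V(2,0) = exp(-r*dt) * [p*0.000000 + (1-p)*0.000000] = 0.000000; exercise = 0.000000; V(2,0) = max -> 0.000000
  V(2,1) = exp(-r*dt) * [p*0.000000 + (1-p)*14.823744] = 7.776688; exercise = 1.630000; V(2,1) = max -> 7.776688
  V(2,2) = exp(-r*dt) * [p*14.823744 + (1-p)*32.403836] = 23.767448; exercise = 24.824039; V(2,2) = max -> 24.824039
  V(1,0) = exp(-r*dt) * [p*0.000000 + (1-p)*7.776688] = 4.079730; exercise = 0.000000; V(1,0) = max -> 4.079730
  V(1,1) = exp(-r*dt) * [p*7.776688 + (1-p)*24.824039] = 16.573541; exercise = 14.823744; V(1,1) = max -> 16.573541
  V(0,0) = exp(-r*dt) * [p*4.079730 + (1-p)*16.573541] = 10.557328; exercise = 1.630000; V(0,0) = max -> 10.557328


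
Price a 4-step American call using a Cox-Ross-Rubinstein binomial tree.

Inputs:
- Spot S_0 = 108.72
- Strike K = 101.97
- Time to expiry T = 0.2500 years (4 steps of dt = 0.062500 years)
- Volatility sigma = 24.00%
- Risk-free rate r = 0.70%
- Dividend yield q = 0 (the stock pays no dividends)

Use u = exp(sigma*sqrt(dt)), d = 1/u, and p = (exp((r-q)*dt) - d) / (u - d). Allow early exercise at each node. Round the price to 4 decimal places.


Answer: Price = V(0,0) = 9.4973

Derivation:
dt = T/N = 0.062500
u = exp(sigma*sqrt(dt)) = 1.061837; d = 1/u = 0.941765
p = (exp((r-q)*dt) - d) / (u - d) = 0.488649
Discount per step: exp(-r*dt) = 0.999563
Stock lattice S(k, i) with i counting down-moves:
  k=0: S(0,0) = 108.7200
  k=1: S(1,0) = 115.4429; S(1,1) = 102.3886
  k=2: S(2,0) = 122.5815; S(2,1) = 108.7200; S(2,2) = 96.4260
  k=3: S(3,0) = 130.1615; S(3,1) = 115.4429; S(3,2) = 102.3886; S(3,3) = 90.8106
  k=4: S(4,0) = 138.2102; S(4,1) = 122.5815; S(4,2) = 108.7200; S(4,3) = 96.4260; S(4,4) = 85.5222
Terminal payoffs V(N, i) = max(S_T - K, 0):
  V(4,0) = 36.240208; V(4,1) = 20.611458; V(4,2) = 6.750000; V(4,3) = 0.000000; V(4,4) = 0.000000
Backward induction: V(k, i) = exp(-r*dt) * [p * V(k+1, i) + (1-p) * V(k+1, i+1)]; then take max(V_cont, immediate exercise) for American.
  V(3,0) = exp(-r*dt) * [p*36.240208 + (1-p)*20.611458] = 28.236074; exercise = 28.191472; V(3,0) = max -> 28.236074
  V(3,1) = exp(-r*dt) * [p*20.611458 + (1-p)*6.750000] = 13.517471; exercise = 13.472869; V(3,1) = max -> 13.517471
  V(3,2) = exp(-r*dt) * [p*6.750000 + (1-p)*0.000000] = 3.296938; exercise = 0.418640; V(3,2) = max -> 3.296938
  V(3,3) = exp(-r*dt) * [p*0.000000 + (1-p)*0.000000] = 0.000000; exercise = 0.000000; V(3,3) = max -> 0.000000
  V(2,0) = exp(-r*dt) * [p*28.236074 + (1-p)*13.517471] = 20.700642; exercise = 20.611458; V(2,0) = max -> 20.700642
  V(2,1) = exp(-r*dt) * [p*13.517471 + (1-p)*3.296938] = 8.287564; exercise = 6.750000; V(2,1) = max -> 8.287564
  V(2,2) = exp(-r*dt) * [p*3.296938 + (1-p)*0.000000] = 1.610340; exercise = 0.000000; V(2,2) = max -> 1.610340
  V(1,0) = exp(-r*dt) * [p*20.700642 + (1-p)*8.287564] = 14.346924; exercise = 13.472869; V(1,0) = max -> 14.346924
  V(1,1) = exp(-r*dt) * [p*8.287564 + (1-p)*1.610340] = 4.871027; exercise = 0.418640; V(1,1) = max -> 4.871027
  V(0,0) = exp(-r*dt) * [p*14.346924 + (1-p)*4.871027] = 9.497258; exercise = 6.750000; V(0,0) = max -> 9.497258


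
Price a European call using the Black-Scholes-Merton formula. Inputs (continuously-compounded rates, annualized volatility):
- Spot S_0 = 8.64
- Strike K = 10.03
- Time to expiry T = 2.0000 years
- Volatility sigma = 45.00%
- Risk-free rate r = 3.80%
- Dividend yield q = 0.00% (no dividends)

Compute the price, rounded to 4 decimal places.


d1 = (ln(S/K) + (r - q + 0.5*sigma^2) * T) / (sigma * sqrt(T)) = 0.20320989
d2 = d1 - sigma * sqrt(T) = -0.43318622
exp(-rT) = 0.92681621; exp(-qT) = 1.00000000
C = S_0 * exp(-qT) * N(d1) - K * exp(-rT) * N(d2)
N(d1) = 0.58051451; N(d2) = 0.33243975
C = 8.6400 * 1.00000000 * 0.58051451 - 10.0300 * 0.92681621 * 0.33243975 = 1.9253

Answer: Price = 1.9253


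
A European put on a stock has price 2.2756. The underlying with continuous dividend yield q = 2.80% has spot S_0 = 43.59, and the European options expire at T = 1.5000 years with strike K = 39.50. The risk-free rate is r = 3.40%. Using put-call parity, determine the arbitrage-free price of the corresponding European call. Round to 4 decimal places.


Answer: Call price = 6.5367

Derivation:
Put-call parity: C - P = S_0 * exp(-qT) - K * exp(-rT).
S_0 * exp(-qT) = 43.5900 * 0.95886978 = 41.79713374
K * exp(-rT) = 39.5000 * 0.95027867 = 37.53600749
C = P + S*exp(-qT) - K*exp(-rT)
C = 2.2756 + 41.79713374 - 37.53600749 = 6.5367


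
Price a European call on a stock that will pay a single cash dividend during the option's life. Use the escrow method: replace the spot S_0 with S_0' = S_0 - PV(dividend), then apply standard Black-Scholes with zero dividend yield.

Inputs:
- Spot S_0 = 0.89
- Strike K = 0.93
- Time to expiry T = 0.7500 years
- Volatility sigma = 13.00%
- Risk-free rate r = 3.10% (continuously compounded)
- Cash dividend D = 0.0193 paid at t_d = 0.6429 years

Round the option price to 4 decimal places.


Answer: Price = 0.0239

Derivation:
PV(D) = D * exp(-r * t_d) = 0.0193 * 0.98026739 = 0.01891916
S_0' = S_0 - PV(D) = 0.8900 - 0.01891916 = 0.87108084
d1 = (ln(S_0'/K) + (r + sigma^2/2)*T) / (sigma*sqrt(T)) = -0.31854014
d2 = d1 - sigma*sqrt(T) = -0.43112345
exp(-rT) = 0.97701820
N(d1) = 0.37503762; N(d2) = 0.33318931
C = S_0' * N(d1) - K * exp(-rT) * N(d2) = 0.87108084 * 0.37503762 - 0.9300 * 0.97701820 * 0.33318931 = 0.0239


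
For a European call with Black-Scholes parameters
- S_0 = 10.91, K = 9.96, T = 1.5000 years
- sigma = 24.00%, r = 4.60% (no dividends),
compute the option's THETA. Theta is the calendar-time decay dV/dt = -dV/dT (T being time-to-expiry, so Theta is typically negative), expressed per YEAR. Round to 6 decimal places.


Answer: Theta = -0.615637

Derivation:
d1 = 0.6916499271; d2 = 0.3977111580
phi(d1) = 0.3140734686; exp(-qT) = 1.0000000000; exp(-rT) = 0.9333266801
Theta = -S*exp(-qT)*phi(d1)*sigma/(2*sqrt(T)) - r*K*exp(-rT)*N(d2) + q*S*exp(-qT)*N(d1)
N(d1) = 0.7554214002; N(d2) = 0.6545784442; sqrt(T) = 1.2247448714
Term 1 = -10.9100 * 1.0000000000 * 0.3140734686 * 0.2400 / (2 * 1.2247448714) = -0.3357311345
Term 2 = -0.0460 * 9.9600 * 0.9333266801 * 0.6545784442 = -0.2799062207
Term 3 = 0 (no dividend yield, q = 0)
Theta = -0.3357311345 + (-0.2799062207) + (0.0000000000) = -0.615637


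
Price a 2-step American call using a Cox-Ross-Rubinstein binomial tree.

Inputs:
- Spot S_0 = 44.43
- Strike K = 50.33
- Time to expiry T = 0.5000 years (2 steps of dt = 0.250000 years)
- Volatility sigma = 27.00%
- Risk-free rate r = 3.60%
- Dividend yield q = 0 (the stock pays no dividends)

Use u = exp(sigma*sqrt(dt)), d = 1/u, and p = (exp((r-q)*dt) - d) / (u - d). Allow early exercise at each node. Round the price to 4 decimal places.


Answer: Price = V(0,0) = 1.9304

Derivation:
dt = T/N = 0.250000
u = exp(sigma*sqrt(dt)) = 1.144537; d = 1/u = 0.873716
p = (exp((r-q)*dt) - d) / (u - d) = 0.499683
Discount per step: exp(-r*dt) = 0.991040
Stock lattice S(k, i) with i counting down-moves:
  k=0: S(0,0) = 44.4300
  k=1: S(1,0) = 50.8518; S(1,1) = 38.8192
  k=2: S(2,0) = 58.2017; S(2,1) = 44.4300; S(2,2) = 33.9170
Terminal payoffs V(N, i) = max(S_T - K, 0):
  V(2,0) = 7.871721; V(2,1) = 0.000000; V(2,2) = 0.000000
Backward induction: V(k, i) = exp(-r*dt) * [p * V(k+1, i) + (1-p) * V(k+1, i+1)]; then take max(V_cont, immediate exercise) for American.
  V(1,0) = exp(-r*dt) * [p*7.871721 + (1-p)*0.000000] = 3.898127; exercise = 0.521769; V(1,0) = max -> 3.898127
  V(1,1) = exp(-r*dt) * [p*0.000000 + (1-p)*0.000000] = 0.000000; exercise = 0.000000; V(1,1) = max -> 0.000000
  V(0,0) = exp(-r*dt) * [p*3.898127 + (1-p)*0.000000] = 1.930378; exercise = 0.000000; V(0,0) = max -> 1.930378


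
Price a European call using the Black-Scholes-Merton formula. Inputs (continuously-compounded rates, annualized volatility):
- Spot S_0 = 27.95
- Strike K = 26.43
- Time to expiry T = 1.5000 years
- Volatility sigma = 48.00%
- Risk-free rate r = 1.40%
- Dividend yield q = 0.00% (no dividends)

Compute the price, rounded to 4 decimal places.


Answer: Price = 7.3090

Derivation:
d1 = (ln(S/K) + (r - q + 0.5*sigma^2) * T) / (sigma * sqrt(T)) = 0.42477804
d2 = d1 - sigma * sqrt(T) = -0.16309949
exp(-rT) = 0.97921896; exp(-qT) = 1.00000000
C = S_0 * exp(-qT) * N(d1) - K * exp(-rT) * N(d2)
N(d1) = 0.66450076; N(d2) = 0.43522005
C = 27.9500 * 1.00000000 * 0.66450076 - 26.4300 * 0.97921896 * 0.43522005 = 7.3090


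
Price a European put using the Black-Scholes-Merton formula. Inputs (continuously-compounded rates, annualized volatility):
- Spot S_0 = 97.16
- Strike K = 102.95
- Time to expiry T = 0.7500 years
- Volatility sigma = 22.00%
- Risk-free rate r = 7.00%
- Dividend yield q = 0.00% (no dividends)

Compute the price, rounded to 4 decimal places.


Answer: Price = 7.6590

Derivation:
d1 = (ln(S/K) + (r - q + 0.5*sigma^2) * T) / (sigma * sqrt(T)) = 0.06700239
d2 = d1 - sigma * sqrt(T) = -0.12352319
exp(-rT) = 0.94885432; exp(-qT) = 1.00000000
P = K * exp(-rT) * N(-d2) - S_0 * exp(-qT) * N(-d1)
N(-d1) = 0.47328990; N(-d2) = 0.54915360
P = 102.9500 * 0.94885432 * 0.54915360 - 97.1600 * 1.00000000 * 0.47328990 = 7.6590


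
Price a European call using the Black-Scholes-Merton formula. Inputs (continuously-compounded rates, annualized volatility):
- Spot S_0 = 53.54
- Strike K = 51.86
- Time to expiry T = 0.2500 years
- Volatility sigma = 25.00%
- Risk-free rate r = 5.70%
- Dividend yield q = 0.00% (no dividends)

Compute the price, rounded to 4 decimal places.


Answer: Price = 3.9903

Derivation:
d1 = (ln(S/K) + (r - q + 0.5*sigma^2) * T) / (sigma * sqrt(T)) = 0.43155006
d2 = d1 - sigma * sqrt(T) = 0.30655006
exp(-rT) = 0.98585105; exp(-qT) = 1.00000000
C = S_0 * exp(-qT) * N(d1) - K * exp(-rT) * N(d2)
N(d1) = 0.66696577; N(d2) = 0.62040707
C = 53.5400 * 1.00000000 * 0.66696577 - 51.8600 * 0.98585105 * 0.62040707 = 3.9903


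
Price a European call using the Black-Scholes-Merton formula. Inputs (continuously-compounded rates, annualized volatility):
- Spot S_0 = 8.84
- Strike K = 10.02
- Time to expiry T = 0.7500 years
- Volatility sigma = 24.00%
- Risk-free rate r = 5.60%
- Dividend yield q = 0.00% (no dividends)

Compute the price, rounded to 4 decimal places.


Answer: Price = 0.4398

Derivation:
d1 = (ln(S/K) + (r - q + 0.5*sigma^2) * T) / (sigma * sqrt(T)) = -0.29683607
d2 = d1 - sigma * sqrt(T) = -0.50468217
exp(-rT) = 0.95886978; exp(-qT) = 1.00000000
C = S_0 * exp(-qT) * N(d1) - K * exp(-rT) * N(d2)
N(d1) = 0.38329583; N(d2) = 0.30689104
C = 8.8400 * 1.00000000 * 0.38329583 - 10.0200 * 0.95886978 * 0.30689104 = 0.4398


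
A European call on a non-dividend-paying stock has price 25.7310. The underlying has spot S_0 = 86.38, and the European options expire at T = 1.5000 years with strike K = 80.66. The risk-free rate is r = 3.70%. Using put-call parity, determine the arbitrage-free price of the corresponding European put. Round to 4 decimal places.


Put-call parity: C - P = S_0 * exp(-qT) - K * exp(-rT).
S_0 * exp(-qT) = 86.3800 * 1.00000000 = 86.38000000
K * exp(-rT) = 80.6600 * 0.94601202 = 76.30532983
P = C - S*exp(-qT) + K*exp(-rT)
P = 25.7310 - 86.38000000 + 76.30532983 = 15.6563

Answer: Put price = 15.6563


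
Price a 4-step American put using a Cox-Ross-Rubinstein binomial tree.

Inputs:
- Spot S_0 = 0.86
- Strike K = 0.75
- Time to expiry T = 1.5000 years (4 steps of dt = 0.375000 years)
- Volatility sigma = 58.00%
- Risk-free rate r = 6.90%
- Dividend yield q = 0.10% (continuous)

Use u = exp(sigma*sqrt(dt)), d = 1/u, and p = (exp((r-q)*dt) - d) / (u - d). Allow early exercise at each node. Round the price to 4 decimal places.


Answer: Price = V(0,0) = 0.1393

Derivation:
dt = T/N = 0.375000
u = exp(sigma*sqrt(dt)) = 1.426432; d = 1/u = 0.701050
p = (exp((r-q)*dt) - d) / (u - d) = 0.447734
Discount per step: exp(-r*dt) = 0.974457
Stock lattice S(k, i) with i counting down-moves:
  k=0: S(0,0) = 0.8600
  k=1: S(1,0) = 1.2267; S(1,1) = 0.6029
  k=2: S(2,0) = 1.7498; S(2,1) = 0.8600; S(2,2) = 0.4227
  k=3: S(3,0) = 2.4960; S(3,1) = 1.2267; S(3,2) = 0.6029; S(3,3) = 0.2963
  k=4: S(4,0) = 3.5604; S(4,1) = 1.7498; S(4,2) = 0.8600; S(4,3) = 0.4227; S(4,4) = 0.2077
Terminal payoffs V(N, i) = max(K - S_T, 0):
  V(4,0) = 0.000000; V(4,1) = 0.000000; V(4,2) = 0.000000; V(4,3) = 0.327335; V(4,4) = 0.542272
Backward induction: V(k, i) = exp(-r*dt) * [p * V(k+1, i) + (1-p) * V(k+1, i+1)]; then take max(V_cont, immediate exercise) for American.
  V(3,0) = exp(-r*dt) * [p*0.000000 + (1-p)*0.000000] = 0.000000; exercise = 0.000000; V(3,0) = max -> 0.000000
  V(3,1) = exp(-r*dt) * [p*0.000000 + (1-p)*0.000000] = 0.000000; exercise = 0.000000; V(3,1) = max -> 0.000000
  V(3,2) = exp(-r*dt) * [p*0.000000 + (1-p)*0.327335] = 0.176158; exercise = 0.147097; V(3,2) = max -> 0.176158
  V(3,3) = exp(-r*dt) * [p*0.327335 + (1-p)*0.542272] = 0.434644; exercise = 0.453691; V(3,3) = max -> 0.453691
  V(2,0) = exp(-r*dt) * [p*0.000000 + (1-p)*0.000000] = 0.000000; exercise = 0.000000; V(2,0) = max -> 0.000000
  V(2,1) = exp(-r*dt) * [p*0.000000 + (1-p)*0.176158] = 0.094801; exercise = 0.000000; V(2,1) = max -> 0.094801
  V(2,2) = exp(-r*dt) * [p*0.176158 + (1-p)*0.453691] = 0.321015; exercise = 0.327335; V(2,2) = max -> 0.327335
  V(1,0) = exp(-r*dt) * [p*0.000000 + (1-p)*0.094801] = 0.051018; exercise = 0.000000; V(1,0) = max -> 0.051018
  V(1,1) = exp(-r*dt) * [p*0.094801 + (1-p)*0.327335] = 0.217520; exercise = 0.147097; V(1,1) = max -> 0.217520
  V(0,0) = exp(-r*dt) * [p*0.051018 + (1-p)*0.217520] = 0.139320; exercise = 0.000000; V(0,0) = max -> 0.139320


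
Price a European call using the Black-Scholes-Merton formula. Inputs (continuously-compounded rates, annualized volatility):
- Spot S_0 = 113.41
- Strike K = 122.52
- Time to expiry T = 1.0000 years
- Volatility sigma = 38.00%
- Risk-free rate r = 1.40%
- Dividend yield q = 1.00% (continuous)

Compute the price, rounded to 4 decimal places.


Answer: Price = 13.6167

Derivation:
d1 = (ln(S/K) + (r - q + 0.5*sigma^2) * T) / (sigma * sqrt(T)) = -0.00280187
d2 = d1 - sigma * sqrt(T) = -0.38280187
exp(-rT) = 0.98609754; exp(-qT) = 0.99004983
C = S_0 * exp(-qT) * N(d1) - K * exp(-rT) * N(d2)
N(d1) = 0.49888222; N(d2) = 0.35093334
C = 113.4100 * 0.99004983 * 0.49888222 - 122.5200 * 0.98609754 * 0.35093334 = 13.6167


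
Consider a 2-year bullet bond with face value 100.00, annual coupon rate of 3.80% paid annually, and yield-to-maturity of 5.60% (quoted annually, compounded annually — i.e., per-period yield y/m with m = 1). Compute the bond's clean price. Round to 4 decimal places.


Coupon per period c = face * coupon_rate / m = 3.800000
Periods per year m = 1; per-period yield y/m = 0.056000
Number of cashflows N = 2
Cashflows (t years, CF_t, discount factor 1/(1+y/m)^(m*t), PV):
  t = 1.0000: CF_t = 3.800000, DF = 0.946970, PV = 3.598485
  t = 2.0000: CF_t = 103.800000, DF = 0.896752, PV = 93.082817
Price P = sum_t PV_t = 96.681302

Answer: Price = 96.6813


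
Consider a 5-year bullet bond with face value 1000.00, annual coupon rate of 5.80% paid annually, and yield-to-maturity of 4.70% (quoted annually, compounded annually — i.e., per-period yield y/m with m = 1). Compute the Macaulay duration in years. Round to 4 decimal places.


Coupon per period c = face * coupon_rate / m = 58.000000
Periods per year m = 1; per-period yield y/m = 0.047000
Number of cashflows N = 5
Cashflows (t years, CF_t, discount factor 1/(1+y/m)^(m*t), PV):
  t = 1.0000: CF_t = 58.000000, DF = 0.955110, PV = 55.396371
  t = 2.0000: CF_t = 58.000000, DF = 0.912235, PV = 52.909619
  t = 3.0000: CF_t = 58.000000, DF = 0.871284, PV = 50.534497
  t = 4.0000: CF_t = 58.000000, DF = 0.832172, PV = 48.265995
  t = 5.0000: CF_t = 1058.000000, DF = 0.794816, PV = 840.915310
Price P = sum_t PV_t = 1048.021791
Macaulay numerator sum_t t * PV_t:
  t * PV_t at t = 1.0000: 55.396371
  t * PV_t at t = 2.0000: 105.819237
  t * PV_t at t = 3.0000: 151.603491
  t * PV_t at t = 4.0000: 193.063981
  t * PV_t at t = 5.0000: 4204.576548
Macaulay duration D = (sum_t t * PV_t) / P = 4710.459629 / 1048.021791 = 4.494620

Answer: Macaulay duration = 4.4946 years


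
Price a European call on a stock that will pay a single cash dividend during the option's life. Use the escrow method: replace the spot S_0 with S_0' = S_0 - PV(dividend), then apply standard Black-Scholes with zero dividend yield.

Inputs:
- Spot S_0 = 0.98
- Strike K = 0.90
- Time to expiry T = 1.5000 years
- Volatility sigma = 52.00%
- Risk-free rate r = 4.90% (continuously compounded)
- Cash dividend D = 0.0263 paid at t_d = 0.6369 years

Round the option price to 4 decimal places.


Answer: Price = 0.2875

Derivation:
PV(D) = D * exp(-r * t_d) = 0.0263 * 0.96927385 = 0.02549190
S_0' = S_0 - PV(D) = 0.9800 - 0.02549190 = 0.95450810
d1 = (ln(S_0'/K) + (r + sigma^2/2)*T) / (sigma*sqrt(T)) = 0.52617138
d2 = d1 - sigma*sqrt(T) = -0.11069595
exp(-rT) = 0.92913615
N(d1) = 0.70061543; N(d2) = 0.45592873
C = S_0' * N(d1) - K * exp(-rT) * N(d2) = 0.95450810 * 0.70061543 - 0.9000 * 0.92913615 * 0.45592873 = 0.2875


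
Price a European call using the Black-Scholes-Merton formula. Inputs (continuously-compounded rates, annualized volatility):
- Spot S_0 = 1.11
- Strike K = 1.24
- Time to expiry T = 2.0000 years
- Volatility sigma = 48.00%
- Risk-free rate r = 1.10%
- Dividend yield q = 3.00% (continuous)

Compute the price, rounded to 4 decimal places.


d1 = (ln(S/K) + (r - q + 0.5*sigma^2) * T) / (sigma * sqrt(T)) = 0.12027980
d2 = d1 - sigma * sqrt(T) = -0.55854271
exp(-rT) = 0.97824024; exp(-qT) = 0.94176453
C = S_0 * exp(-qT) * N(d1) - K * exp(-rT) * N(d2)
N(d1) = 0.54786925; N(d2) = 0.28823692
C = 1.1100 * 0.94176453 * 0.54786925 - 1.2400 * 0.97824024 * 0.28823692 = 0.2231

Answer: Price = 0.2231


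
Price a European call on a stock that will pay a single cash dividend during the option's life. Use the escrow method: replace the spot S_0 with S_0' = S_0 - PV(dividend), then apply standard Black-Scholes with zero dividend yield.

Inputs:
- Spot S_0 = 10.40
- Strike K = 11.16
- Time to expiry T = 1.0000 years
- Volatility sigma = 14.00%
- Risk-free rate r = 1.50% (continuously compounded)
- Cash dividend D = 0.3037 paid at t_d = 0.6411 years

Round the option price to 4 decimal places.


Answer: Price = 0.2460

Derivation:
PV(D) = D * exp(-r * t_d) = 0.3037 * 0.99042959 = 0.30079347
S_0' = S_0 - PV(D) = 10.4000 - 0.30079347 = 10.09920653
d1 = (ln(S_0'/K) + (r + sigma^2/2)*T) / (sigma*sqrt(T)) = -0.53627927
d2 = d1 - sigma*sqrt(T) = -0.67627927
exp(-rT) = 0.98511194
N(d1) = 0.29588278; N(d2) = 0.24943168
C = S_0' * N(d1) - K * exp(-rT) * N(d2) = 10.09920653 * 0.29588278 - 11.1600 * 0.98511194 * 0.24943168 = 0.2460


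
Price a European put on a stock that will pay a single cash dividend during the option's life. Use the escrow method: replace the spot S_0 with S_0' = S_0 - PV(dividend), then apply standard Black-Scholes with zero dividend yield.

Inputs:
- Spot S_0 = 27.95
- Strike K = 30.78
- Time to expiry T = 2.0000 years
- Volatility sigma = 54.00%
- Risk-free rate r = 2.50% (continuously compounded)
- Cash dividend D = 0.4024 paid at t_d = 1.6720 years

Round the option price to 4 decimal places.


PV(D) = D * exp(-r * t_d) = 0.4024 * 0.95906157 = 0.38592638
S_0' = S_0 - PV(D) = 27.9500 - 0.38592638 = 27.56407362
d1 = (ln(S_0'/K) + (r + sigma^2/2)*T) / (sigma*sqrt(T)) = 0.30280946
d2 = d1 - sigma*sqrt(T) = -0.46086586
exp(-rT) = 0.95122942
N(-d1) = 0.38101753; N(-d2) = 0.67755258
P = K * exp(-rT) * N(-d2) - S_0' * N(-d1) = 30.7800 * 0.95122942 * 0.67755258 - 27.56407362 * 0.38101753 = 9.3356

Answer: Price = 9.3356


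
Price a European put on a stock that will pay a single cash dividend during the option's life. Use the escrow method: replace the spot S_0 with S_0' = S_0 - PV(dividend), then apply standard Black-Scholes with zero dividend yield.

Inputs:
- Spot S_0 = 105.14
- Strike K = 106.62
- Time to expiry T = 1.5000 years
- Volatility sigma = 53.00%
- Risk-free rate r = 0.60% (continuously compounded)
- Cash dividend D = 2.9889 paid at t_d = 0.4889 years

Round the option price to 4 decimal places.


Answer: Price = 28.2309

Derivation:
PV(D) = D * exp(-r * t_d) = 2.9889 * 0.99707090 = 2.98014521
S_0' = S_0 - PV(D) = 105.1400 - 2.98014521 = 102.15985479
d1 = (ln(S_0'/K) + (r + sigma^2/2)*T) / (sigma*sqrt(T)) = 0.27259074
d2 = d1 - sigma*sqrt(T) = -0.37652404
exp(-rT) = 0.99104038
N(-d1) = 0.39258392; N(-d2) = 0.64673633
P = K * exp(-rT) * N(-d2) - S_0' * N(-d1) = 106.6200 * 0.99104038 * 0.64673633 - 102.15985479 * 0.39258392 = 28.2309


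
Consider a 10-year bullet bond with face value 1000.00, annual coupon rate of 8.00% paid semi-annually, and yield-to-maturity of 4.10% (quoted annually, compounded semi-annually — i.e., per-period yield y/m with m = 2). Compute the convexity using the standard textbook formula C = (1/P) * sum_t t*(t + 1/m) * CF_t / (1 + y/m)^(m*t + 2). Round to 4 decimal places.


Answer: Convexity = 67.5373

Derivation:
Coupon per period c = face * coupon_rate / m = 40.000000
Periods per year m = 2; per-period yield y/m = 0.020500
Number of cashflows N = 20
Cashflows (t years, CF_t, discount factor 1/(1+y/m)^(m*t), PV):
  t = 0.5000: CF_t = 40.000000, DF = 0.979912, PV = 39.196472
  t = 1.0000: CF_t = 40.000000, DF = 0.960227, PV = 38.409086
  t = 1.5000: CF_t = 40.000000, DF = 0.940938, PV = 37.637517
  t = 2.0000: CF_t = 40.000000, DF = 0.922036, PV = 36.881447
  t = 2.5000: CF_t = 40.000000, DF = 0.903514, PV = 36.140566
  t = 3.0000: CF_t = 40.000000, DF = 0.885364, PV = 35.414567
  t = 3.5000: CF_t = 40.000000, DF = 0.867579, PV = 34.703152
  t = 4.0000: CF_t = 40.000000, DF = 0.850151, PV = 34.006029
  t = 4.5000: CF_t = 40.000000, DF = 0.833073, PV = 33.322909
  t = 5.0000: CF_t = 40.000000, DF = 0.816338, PV = 32.653512
  t = 5.5000: CF_t = 40.000000, DF = 0.799939, PV = 31.997562
  t = 6.0000: CF_t = 40.000000, DF = 0.783870, PV = 31.354789
  t = 6.5000: CF_t = 40.000000, DF = 0.768123, PV = 30.724928
  t = 7.0000: CF_t = 40.000000, DF = 0.752693, PV = 30.107720
  t = 7.5000: CF_t = 40.000000, DF = 0.737573, PV = 29.502910
  t = 8.0000: CF_t = 40.000000, DF = 0.722756, PV = 28.910250
  t = 8.5000: CF_t = 40.000000, DF = 0.708237, PV = 28.329495
  t = 9.0000: CF_t = 40.000000, DF = 0.694010, PV = 27.760407
  t = 9.5000: CF_t = 40.000000, DF = 0.680069, PV = 27.202751
  t = 10.0000: CF_t = 1040.000000, DF = 0.666407, PV = 693.063709
Price P = sum_t PV_t = 1317.319779
Convexity numerator sum_t t*(t + 1/m) * CF_t / (1+y/m)^(m*t + 2):
  t = 0.5000: term = 18.818758
  t = 1.0000: term = 55.322171
  t = 1.5000: term = 108.421697
  t = 2.0000: term = 177.072835
  t = 2.5000: term = 260.273643
  t = 3.0000: term = 357.063303
  t = 3.5000: term = 466.520729
  t = 4.0000: term = 587.763220
  t = 4.5000: term = 719.945149
  t = 5.0000: term = 862.256698
  t = 5.5000: term = 1013.922624
  t = 6.0000: term = 1174.201070
  t = 6.5000: term = 1342.382408
  t = 7.0000: term = 1517.788122
  t = 7.5000: term = 1699.769718
  t = 8.0000: term = 1887.707673
  t = 8.5000: term = 2081.010418
  t = 9.0000: term = 2279.113350
  t = 9.5000: term = 2481.477870
  t = 10.0000: term = 69877.352028
Convexity = (1/P) * sum = 88968.183485 / 1317.319779 = 67.537271


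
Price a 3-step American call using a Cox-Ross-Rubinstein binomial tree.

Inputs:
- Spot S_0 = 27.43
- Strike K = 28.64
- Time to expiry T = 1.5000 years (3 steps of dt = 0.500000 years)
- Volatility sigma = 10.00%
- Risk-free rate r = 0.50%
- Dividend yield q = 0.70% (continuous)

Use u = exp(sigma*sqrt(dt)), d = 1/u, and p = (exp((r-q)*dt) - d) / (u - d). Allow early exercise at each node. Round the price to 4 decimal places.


Answer: Price = V(0,0) = 0.8528

Derivation:
dt = T/N = 0.500000
u = exp(sigma*sqrt(dt)) = 1.073271; d = 1/u = 0.931731
p = (exp((r-q)*dt) - d) / (u - d) = 0.475268
Discount per step: exp(-r*dt) = 0.997503
Stock lattice S(k, i) with i counting down-moves:
  k=0: S(0,0) = 27.4300
  k=1: S(1,0) = 29.4398; S(1,1) = 25.5574
  k=2: S(2,0) = 31.5969; S(2,1) = 27.4300; S(2,2) = 23.8126
  k=3: S(3,0) = 33.9120; S(3,1) = 29.4398; S(3,2) = 25.5574; S(3,3) = 22.1870
Terminal payoffs V(N, i) = max(S_T - K, 0):
  V(3,0) = 5.272014; V(3,1) = 0.799814; V(3,2) = 0.000000; V(3,3) = 0.000000
Backward induction: V(k, i) = exp(-r*dt) * [p * V(k+1, i) + (1-p) * V(k+1, i+1)]; then take max(V_cont, immediate exercise) for American.
  V(2,0) = exp(-r*dt) * [p*5.272014 + (1-p)*0.799814] = 2.918004; exercise = 2.956889; V(2,0) = max -> 2.956889
  V(2,1) = exp(-r*dt) * [p*0.799814 + (1-p)*0.000000] = 0.379177; exercise = 0.000000; V(2,1) = max -> 0.379177
  V(2,2) = exp(-r*dt) * [p*0.000000 + (1-p)*0.000000] = 0.000000; exercise = 0.000000; V(2,2) = max -> 0.000000
  V(1,0) = exp(-r*dt) * [p*2.956889 + (1-p)*0.379177] = 1.600275; exercise = 0.799814; V(1,0) = max -> 1.600275
  V(1,1) = exp(-r*dt) * [p*0.379177 + (1-p)*0.000000] = 0.179761; exercise = 0.000000; V(1,1) = max -> 0.179761
  V(0,0) = exp(-r*dt) * [p*1.600275 + (1-p)*0.179761] = 0.852751; exercise = 0.000000; V(0,0) = max -> 0.852751
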